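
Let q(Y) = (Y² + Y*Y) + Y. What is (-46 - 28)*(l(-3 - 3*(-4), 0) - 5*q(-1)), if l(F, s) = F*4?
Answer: -2294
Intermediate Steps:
q(Y) = Y + 2*Y² (q(Y) = (Y² + Y²) + Y = 2*Y² + Y = Y + 2*Y²)
l(F, s) = 4*F
(-46 - 28)*(l(-3 - 3*(-4), 0) - 5*q(-1)) = (-46 - 28)*(4*(-3 - 3*(-4)) - 5*(-(1 + 2*(-1)))) = -74*(4*(-3 + 12) - 5*(-(1 - 2))) = -74*(4*9 - 5*(-1*(-1))) = -74*(36 - 5) = -74*31 = -2294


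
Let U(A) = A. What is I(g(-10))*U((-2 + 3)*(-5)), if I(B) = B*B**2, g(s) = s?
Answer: 5000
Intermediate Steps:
I(B) = B**3
I(g(-10))*U((-2 + 3)*(-5)) = (-10)**3*((-2 + 3)*(-5)) = -1000*(-5) = 5000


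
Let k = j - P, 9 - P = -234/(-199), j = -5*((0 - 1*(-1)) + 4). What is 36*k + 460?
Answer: -143612/199 ≈ -721.67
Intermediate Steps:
j = -25 (j = -5*((0 + 1) + 4) = -5*(1 + 4) = -5*5 = -25)
P = 1557/199 (P = 9 - (-234)/(-199) = 9 - (-234)*(-1)/199 = 9 - 1*234/199 = 9 - 234/199 = 1557/199 ≈ 7.8241)
k = -6532/199 (k = -25 - 1*1557/199 = -25 - 1557/199 = -6532/199 ≈ -32.824)
36*k + 460 = 36*(-6532/199) + 460 = -235152/199 + 460 = -143612/199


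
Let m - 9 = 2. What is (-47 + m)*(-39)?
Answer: 1404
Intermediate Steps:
m = 11 (m = 9 + 2 = 11)
(-47 + m)*(-39) = (-47 + 11)*(-39) = -36*(-39) = 1404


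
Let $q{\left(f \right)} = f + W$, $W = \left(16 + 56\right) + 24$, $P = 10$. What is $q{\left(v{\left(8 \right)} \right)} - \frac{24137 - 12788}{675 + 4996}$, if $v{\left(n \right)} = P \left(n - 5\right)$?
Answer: $\frac{703197}{5671} \approx 124.0$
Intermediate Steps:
$W = 96$ ($W = 72 + 24 = 96$)
$v{\left(n \right)} = -50 + 10 n$ ($v{\left(n \right)} = 10 \left(n - 5\right) = 10 \left(-5 + n\right) = -50 + 10 n$)
$q{\left(f \right)} = 96 + f$ ($q{\left(f \right)} = f + 96 = 96 + f$)
$q{\left(v{\left(8 \right)} \right)} - \frac{24137 - 12788}{675 + 4996} = \left(96 + \left(-50 + 10 \cdot 8\right)\right) - \frac{24137 - 12788}{675 + 4996} = \left(96 + \left(-50 + 80\right)\right) - \frac{11349}{5671} = \left(96 + 30\right) - 11349 \cdot \frac{1}{5671} = 126 - \frac{11349}{5671} = \frac{703197}{5671}$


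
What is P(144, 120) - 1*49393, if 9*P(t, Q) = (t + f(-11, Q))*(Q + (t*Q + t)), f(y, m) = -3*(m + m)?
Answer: -1172209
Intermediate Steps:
f(y, m) = -6*m
P(t, Q) = (t - 6*Q)*(Q + t + Q*t)/9 (P(t, Q) = ((t - 6*Q)*(Q + (t*Q + t)))/9 = ((t - 6*Q)*(Q + (Q*t + t)))/9 = ((t - 6*Q)*(Q + (t + Q*t)))/9 = ((t - 6*Q)*(Q + t + Q*t))/9 = (t - 6*Q)*(Q + t + Q*t)/9)
P(144, 120) - 1*49393 = (-⅔*120² + (⅑)*144² - 5/9*120*144 - ⅔*144*120² + (⅑)*120*144²) - 1*49393 = (-⅔*14400 + (⅑)*20736 - 9600 - ⅔*144*14400 + (⅑)*120*20736) - 49393 = (-9600 + 2304 - 9600 - 1382400 + 276480) - 49393 = -1122816 - 49393 = -1172209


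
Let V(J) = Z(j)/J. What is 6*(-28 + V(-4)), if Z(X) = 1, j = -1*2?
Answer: -339/2 ≈ -169.50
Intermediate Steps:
j = -2
V(J) = 1/J
6*(-28 + V(-4)) = 6*(-28 + 1/(-4)) = 6*(-28 - ¼) = 6*(-113/4) = -339/2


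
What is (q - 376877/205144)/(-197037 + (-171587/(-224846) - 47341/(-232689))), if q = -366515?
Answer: 1966906759941617341539/1057390730288127191228 ≈ 1.8602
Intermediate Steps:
(q - 376877/205144)/(-197037 + (-171587/(-224846) - 47341/(-232689))) = (-366515 - 376877/205144)/(-197037 + (-171587/(-224846) - 47341/(-232689))) = (-366515 - 376877*1/205144)/(-197037 + (-171587*(-1/224846) - 47341*(-1/232689))) = (-366515 - 376877/205144)/(-197037 + (171587/224846 + 47341/232689)) = -75188730037/(205144*(-197037 + 50570841929/52319190894)) = -75188730037/(205144*(-10308765845339149/52319190894)) = -75188730037/205144*(-52319190894/10308765845339149) = 1966906759941617341539/1057390730288127191228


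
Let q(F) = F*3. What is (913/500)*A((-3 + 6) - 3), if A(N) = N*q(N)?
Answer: 0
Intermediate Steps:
q(F) = 3*F
A(N) = 3*N**2 (A(N) = N*(3*N) = 3*N**2)
(913/500)*A((-3 + 6) - 3) = (913/500)*(3*((-3 + 6) - 3)**2) = (913*(1/500))*(3*(3 - 3)**2) = 913*(3*0**2)/500 = 913*(3*0)/500 = (913/500)*0 = 0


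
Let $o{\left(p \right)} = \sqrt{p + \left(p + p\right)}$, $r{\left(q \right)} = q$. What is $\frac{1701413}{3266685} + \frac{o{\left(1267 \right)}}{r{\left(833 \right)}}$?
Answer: $\frac{1701413}{3266685} + \frac{\sqrt{3801}}{833} \approx 0.59485$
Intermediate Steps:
$o{\left(p \right)} = \sqrt{3} \sqrt{p}$ ($o{\left(p \right)} = \sqrt{p + 2 p} = \sqrt{3 p} = \sqrt{3} \sqrt{p}$)
$\frac{1701413}{3266685} + \frac{o{\left(1267 \right)}}{r{\left(833 \right)}} = \frac{1701413}{3266685} + \frac{\sqrt{3} \sqrt{1267}}{833} = 1701413 \cdot \frac{1}{3266685} + \sqrt{3801} \cdot \frac{1}{833} = \frac{1701413}{3266685} + \frac{\sqrt{3801}}{833}$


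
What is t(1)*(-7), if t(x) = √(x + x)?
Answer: -7*√2 ≈ -9.8995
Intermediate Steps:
t(x) = √2*√x (t(x) = √(2*x) = √2*√x)
t(1)*(-7) = (√2*√1)*(-7) = (√2*1)*(-7) = √2*(-7) = -7*√2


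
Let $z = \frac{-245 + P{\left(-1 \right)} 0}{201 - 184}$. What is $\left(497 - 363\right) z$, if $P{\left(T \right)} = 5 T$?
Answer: $- \frac{32830}{17} \approx -1931.2$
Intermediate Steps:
$z = - \frac{245}{17}$ ($z = \frac{-245 + 5 \left(-1\right) 0}{201 - 184} = \frac{-245 - 0}{17} = \left(-245 + 0\right) \frac{1}{17} = \left(-245\right) \frac{1}{17} = - \frac{245}{17} \approx -14.412$)
$\left(497 - 363\right) z = \left(497 - 363\right) \left(- \frac{245}{17}\right) = 134 \left(- \frac{245}{17}\right) = - \frac{32830}{17}$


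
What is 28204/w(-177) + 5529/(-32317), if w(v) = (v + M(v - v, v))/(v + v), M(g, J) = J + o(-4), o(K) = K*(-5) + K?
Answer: 161329019835/5461573 ≈ 29539.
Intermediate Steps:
o(K) = -4*K (o(K) = -5*K + K = -4*K)
M(g, J) = 16 + J (M(g, J) = J - 4*(-4) = J + 16 = 16 + J)
w(v) = (16 + 2*v)/(2*v) (w(v) = (v + (16 + v))/(v + v) = (16 + 2*v)/((2*v)) = (16 + 2*v)*(1/(2*v)) = (16 + 2*v)/(2*v))
28204/w(-177) + 5529/(-32317) = 28204/(((8 - 177)/(-177))) + 5529/(-32317) = 28204/((-1/177*(-169))) + 5529*(-1/32317) = 28204/(169/177) - 5529/32317 = 28204*(177/169) - 5529/32317 = 4992108/169 - 5529/32317 = 161329019835/5461573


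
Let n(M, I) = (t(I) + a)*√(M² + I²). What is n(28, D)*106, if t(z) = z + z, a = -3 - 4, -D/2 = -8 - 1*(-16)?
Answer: -16536*√65 ≈ -1.3332e+5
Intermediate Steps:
D = -16 (D = -2*(-8 - 1*(-16)) = -2*(-8 + 16) = -2*8 = -16)
a = -7
t(z) = 2*z
n(M, I) = √(I² + M²)*(-7 + 2*I) (n(M, I) = (2*I - 7)*√(M² + I²) = (-7 + 2*I)*√(I² + M²) = √(I² + M²)*(-7 + 2*I))
n(28, D)*106 = (√((-16)² + 28²)*(-7 + 2*(-16)))*106 = (√(256 + 784)*(-7 - 32))*106 = (√1040*(-39))*106 = ((4*√65)*(-39))*106 = -156*√65*106 = -16536*√65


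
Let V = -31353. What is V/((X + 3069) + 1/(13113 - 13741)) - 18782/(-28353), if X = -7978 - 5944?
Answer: 228757935374/64415038935 ≈ 3.5513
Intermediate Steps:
X = -13922
V/((X + 3069) + 1/(13113 - 13741)) - 18782/(-28353) = -31353/((-13922 + 3069) + 1/(13113 - 13741)) - 18782/(-28353) = -31353/(-10853 + 1/(-628)) - 18782*(-1/28353) = -31353/(-10853 - 1/628) + 18782/28353 = -31353/(-6815685/628) + 18782/28353 = -31353*(-628/6815685) + 18782/28353 = 6563228/2271895 + 18782/28353 = 228757935374/64415038935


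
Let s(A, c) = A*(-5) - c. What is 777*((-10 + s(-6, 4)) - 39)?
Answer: -17871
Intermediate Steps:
s(A, c) = -c - 5*A (s(A, c) = -5*A - c = -c - 5*A)
777*((-10 + s(-6, 4)) - 39) = 777*((-10 + (-1*4 - 5*(-6))) - 39) = 777*((-10 + (-4 + 30)) - 39) = 777*((-10 + 26) - 39) = 777*(16 - 39) = 777*(-23) = -17871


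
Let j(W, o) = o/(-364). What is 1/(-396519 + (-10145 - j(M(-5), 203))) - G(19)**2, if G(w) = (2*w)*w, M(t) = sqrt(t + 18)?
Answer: -11023331584768/21146499 ≈ -5.2128e+5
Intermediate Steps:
M(t) = sqrt(18 + t)
j(W, o) = -o/364 (j(W, o) = o*(-1/364) = -o/364)
G(w) = 2*w**2
1/(-396519 + (-10145 - j(M(-5), 203))) - G(19)**2 = 1/(-396519 + (-10145 - (-1)*203/364)) - (2*19**2)**2 = 1/(-396519 + (-10145 - 1*(-29/52))) - (2*361)**2 = 1/(-396519 + (-10145 + 29/52)) - 1*722**2 = 1/(-396519 - 527511/52) - 1*521284 = 1/(-21146499/52) - 521284 = -52/21146499 - 521284 = -11023331584768/21146499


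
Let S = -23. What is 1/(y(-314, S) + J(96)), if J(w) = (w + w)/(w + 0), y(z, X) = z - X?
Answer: -1/289 ≈ -0.0034602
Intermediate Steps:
J(w) = 2 (J(w) = (2*w)/w = 2)
1/(y(-314, S) + J(96)) = 1/((-314 - 1*(-23)) + 2) = 1/((-314 + 23) + 2) = 1/(-291 + 2) = 1/(-289) = -1/289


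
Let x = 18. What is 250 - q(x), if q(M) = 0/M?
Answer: 250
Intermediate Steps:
q(M) = 0
250 - q(x) = 250 - 1*0 = 250 + 0 = 250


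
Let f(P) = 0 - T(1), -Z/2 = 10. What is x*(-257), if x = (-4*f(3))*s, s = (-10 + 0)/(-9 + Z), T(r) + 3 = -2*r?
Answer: 51400/29 ≈ 1772.4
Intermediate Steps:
Z = -20 (Z = -2*10 = -20)
T(r) = -3 - 2*r
f(P) = 5 (f(P) = 0 - (-3 - 2*1) = 0 - (-3 - 2) = 0 - 1*(-5) = 0 + 5 = 5)
s = 10/29 (s = (-10 + 0)/(-9 - 20) = -10/(-29) = -10*(-1/29) = 10/29 ≈ 0.34483)
x = -200/29 (x = -4*5*(10/29) = -20*10/29 = -200/29 ≈ -6.8966)
x*(-257) = -200/29*(-257) = 51400/29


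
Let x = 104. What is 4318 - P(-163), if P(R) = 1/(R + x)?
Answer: 254763/59 ≈ 4318.0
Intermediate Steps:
P(R) = 1/(104 + R) (P(R) = 1/(R + 104) = 1/(104 + R))
4318 - P(-163) = 4318 - 1/(104 - 163) = 4318 - 1/(-59) = 4318 - 1*(-1/59) = 4318 + 1/59 = 254763/59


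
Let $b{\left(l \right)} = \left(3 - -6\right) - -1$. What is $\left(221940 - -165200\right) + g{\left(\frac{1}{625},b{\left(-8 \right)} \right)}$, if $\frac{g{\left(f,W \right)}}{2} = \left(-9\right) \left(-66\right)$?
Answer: $388328$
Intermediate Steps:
$b{\left(l \right)} = 10$ ($b{\left(l \right)} = \left(3 + 6\right) + 1 = 9 + 1 = 10$)
$g{\left(f,W \right)} = 1188$ ($g{\left(f,W \right)} = 2 \left(\left(-9\right) \left(-66\right)\right) = 2 \cdot 594 = 1188$)
$\left(221940 - -165200\right) + g{\left(\frac{1}{625},b{\left(-8 \right)} \right)} = \left(221940 - -165200\right) + 1188 = \left(221940 + 165200\right) + 1188 = 387140 + 1188 = 388328$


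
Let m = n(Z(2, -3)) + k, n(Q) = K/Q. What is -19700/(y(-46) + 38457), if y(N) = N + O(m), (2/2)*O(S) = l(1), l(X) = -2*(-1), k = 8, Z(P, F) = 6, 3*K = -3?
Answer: -19700/38413 ≈ -0.51285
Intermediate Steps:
K = -1 (K = (1/3)*(-3) = -1)
n(Q) = -1/Q
m = 47/6 (m = -1/6 + 8 = 47/6 ≈ 7.8333)
l(X) = 2
O(S) = 2
y(N) = 2 + N (y(N) = N + 2 = 2 + N)
-19700/(y(-46) + 38457) = -19700/((2 - 46) + 38457) = -19700/(-44 + 38457) = -19700/38413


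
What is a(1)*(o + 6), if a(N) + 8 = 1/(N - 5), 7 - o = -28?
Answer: -1353/4 ≈ -338.25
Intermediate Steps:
o = 35 (o = 7 - 1*(-28) = 7 + 28 = 35)
a(N) = -8 + 1/(-5 + N) (a(N) = -8 + 1/(N - 5) = -8 + 1/(-5 + N))
a(1)*(o + 6) = ((41 - 8*1)/(-5 + 1))*(35 + 6) = ((41 - 8)/(-4))*41 = -¼*33*41 = -33/4*41 = -1353/4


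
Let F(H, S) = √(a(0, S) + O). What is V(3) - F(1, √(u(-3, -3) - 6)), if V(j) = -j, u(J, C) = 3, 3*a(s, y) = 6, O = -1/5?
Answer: -3 - 3*√5/5 ≈ -4.3416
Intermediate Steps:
O = -⅕ (O = -1*⅕ = -⅕ ≈ -0.20000)
a(s, y) = 2 (a(s, y) = (⅓)*6 = 2)
F(H, S) = 3*√5/5 (F(H, S) = √(2 - ⅕) = √(9/5) = 3*√5/5)
V(3) - F(1, √(u(-3, -3) - 6)) = -1*3 - 3*√5/5 = -3 - 3*√5/5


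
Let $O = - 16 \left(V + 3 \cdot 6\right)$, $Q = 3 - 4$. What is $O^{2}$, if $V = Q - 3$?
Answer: $50176$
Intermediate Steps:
$Q = -1$
$V = -4$ ($V = -1 - 3 = -4$)
$O = -224$ ($O = - 16 \left(-4 + 3 \cdot 6\right) = - 16 \left(-4 + 18\right) = \left(-16\right) 14 = -224$)
$O^{2} = \left(-224\right)^{2} = 50176$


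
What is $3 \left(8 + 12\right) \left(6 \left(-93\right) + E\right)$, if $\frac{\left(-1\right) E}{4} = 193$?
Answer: $-79800$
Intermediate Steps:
$E = -772$ ($E = \left(-4\right) 193 = -772$)
$3 \left(8 + 12\right) \left(6 \left(-93\right) + E\right) = 3 \left(8 + 12\right) \left(6 \left(-93\right) - 772\right) = 3 \cdot 20 \left(-558 - 772\right) = 60 \left(-1330\right) = -79800$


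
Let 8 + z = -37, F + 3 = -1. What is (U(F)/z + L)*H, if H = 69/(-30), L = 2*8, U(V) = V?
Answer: -8326/225 ≈ -37.004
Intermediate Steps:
F = -4 (F = -3 - 1 = -4)
z = -45 (z = -8 - 37 = -45)
L = 16
H = -23/10 (H = 69*(-1/30) = -23/10 ≈ -2.3000)
(U(F)/z + L)*H = (-4/(-45) + 16)*(-23/10) = (-4*(-1/45) + 16)*(-23/10) = (4/45 + 16)*(-23/10) = (724/45)*(-23/10) = -8326/225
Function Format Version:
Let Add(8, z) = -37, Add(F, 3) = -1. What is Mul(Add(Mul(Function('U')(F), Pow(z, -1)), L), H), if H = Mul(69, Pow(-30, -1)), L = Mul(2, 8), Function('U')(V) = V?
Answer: Rational(-8326, 225) ≈ -37.004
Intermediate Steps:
F = -4 (F = Add(-3, -1) = -4)
z = -45 (z = Add(-8, -37) = -45)
L = 16
H = Rational(-23, 10) (H = Mul(69, Rational(-1, 30)) = Rational(-23, 10) ≈ -2.3000)
Mul(Add(Mul(Function('U')(F), Pow(z, -1)), L), H) = Mul(Add(Mul(-4, Pow(-45, -1)), 16), Rational(-23, 10)) = Mul(Add(Mul(-4, Rational(-1, 45)), 16), Rational(-23, 10)) = Mul(Add(Rational(4, 45), 16), Rational(-23, 10)) = Mul(Rational(724, 45), Rational(-23, 10)) = Rational(-8326, 225)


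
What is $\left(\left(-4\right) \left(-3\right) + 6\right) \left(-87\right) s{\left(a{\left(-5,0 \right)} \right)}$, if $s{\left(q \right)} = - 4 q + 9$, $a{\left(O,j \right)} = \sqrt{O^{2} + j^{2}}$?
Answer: $17226$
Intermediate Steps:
$s{\left(q \right)} = 9 - 4 q$
$\left(\left(-4\right) \left(-3\right) + 6\right) \left(-87\right) s{\left(a{\left(-5,0 \right)} \right)} = \left(\left(-4\right) \left(-3\right) + 6\right) \left(-87\right) \left(9 - 4 \sqrt{\left(-5\right)^{2} + 0^{2}}\right) = \left(12 + 6\right) \left(-87\right) \left(9 - 4 \sqrt{25 + 0}\right) = 18 \left(-87\right) \left(9 - 4 \sqrt{25}\right) = - 1566 \left(9 - 20\right) = \left(-1566\right) \left(-11\right) = 17226$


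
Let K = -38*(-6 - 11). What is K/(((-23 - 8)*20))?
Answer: -323/310 ≈ -1.0419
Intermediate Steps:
K = 646 (K = -38*(-17) = 646)
K/(((-23 - 8)*20)) = 646/(((-23 - 8)*20)) = 646/((-31*20)) = 646/(-620) = 646*(-1/620) = -323/310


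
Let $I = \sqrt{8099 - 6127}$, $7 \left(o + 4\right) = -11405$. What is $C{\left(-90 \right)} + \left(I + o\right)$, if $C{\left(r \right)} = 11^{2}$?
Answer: $- \frac{10586}{7} + 2 \sqrt{493} \approx -1467.9$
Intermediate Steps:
$C{\left(r \right)} = 121$
$o = - \frac{11433}{7}$ ($o = -4 + \frac{1}{7} \left(-11405\right) = -4 - \frac{11405}{7} = - \frac{11433}{7} \approx -1633.3$)
$I = 2 \sqrt{493}$ ($I = \sqrt{1972} = 2 \sqrt{493} \approx 44.407$)
$C{\left(-90 \right)} + \left(I + o\right) = 121 - \left(\frac{11433}{7} - 2 \sqrt{493}\right) = - \frac{10586}{7} + 2 \sqrt{493}$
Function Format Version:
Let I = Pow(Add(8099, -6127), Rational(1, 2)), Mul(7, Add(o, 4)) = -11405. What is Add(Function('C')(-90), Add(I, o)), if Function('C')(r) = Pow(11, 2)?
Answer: Add(Rational(-10586, 7), Mul(2, Pow(493, Rational(1, 2)))) ≈ -1467.9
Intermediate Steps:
Function('C')(r) = 121
o = Rational(-11433, 7) (o = Add(-4, Mul(Rational(1, 7), -11405)) = Add(-4, Rational(-11405, 7)) = Rational(-11433, 7) ≈ -1633.3)
I = Mul(2, Pow(493, Rational(1, 2))) (I = Pow(1972, Rational(1, 2)) = Mul(2, Pow(493, Rational(1, 2))) ≈ 44.407)
Add(Function('C')(-90), Add(I, o)) = Add(121, Add(Mul(2, Pow(493, Rational(1, 2))), Rational(-11433, 7))) = Add(121, Add(Rational(-11433, 7), Mul(2, Pow(493, Rational(1, 2))))) = Add(Rational(-10586, 7), Mul(2, Pow(493, Rational(1, 2))))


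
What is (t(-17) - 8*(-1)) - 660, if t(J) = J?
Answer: -669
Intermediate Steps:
(t(-17) - 8*(-1)) - 660 = (-17 - 8*(-1)) - 660 = (-17 + 8) - 660 = -9 - 660 = -669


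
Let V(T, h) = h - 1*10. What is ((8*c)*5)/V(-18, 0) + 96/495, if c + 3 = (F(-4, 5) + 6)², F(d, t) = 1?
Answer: -30328/165 ≈ -183.81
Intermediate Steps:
V(T, h) = -10 + h (V(T, h) = h - 10 = -10 + h)
c = 46 (c = -3 + (1 + 6)² = -3 + 7² = -3 + 49 = 46)
((8*c)*5)/V(-18, 0) + 96/495 = ((8*46)*5)/(-10 + 0) + 96/495 = (368*5)/(-10) + 96*(1/495) = 1840*(-⅒) + 32/165 = -184 + 32/165 = -30328/165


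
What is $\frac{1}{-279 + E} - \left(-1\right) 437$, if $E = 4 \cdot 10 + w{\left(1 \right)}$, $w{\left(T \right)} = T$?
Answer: $\frac{104005}{238} \approx 437.0$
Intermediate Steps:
$E = 41$ ($E = 4 \cdot 10 + 1 = 40 + 1 = 41$)
$\frac{1}{-279 + E} - \left(-1\right) 437 = \frac{1}{-279 + 41} - \left(-1\right) 437 = \frac{1}{-238} - -437 = - \frac{1}{238} + 437 = \frac{104005}{238}$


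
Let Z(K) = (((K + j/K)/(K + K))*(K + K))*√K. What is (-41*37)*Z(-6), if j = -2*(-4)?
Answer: 33374*I*√6/3 ≈ 27250.0*I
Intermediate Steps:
j = 8
Z(K) = √K*(K + 8/K) (Z(K) = (((K + 8/K)/(K + K))*(K + K))*√K = (((K + 8/K)/((2*K)))*(2*K))*√K = (((K + 8/K)*(1/(2*K)))*(2*K))*√K = (((K + 8/K)/(2*K))*(2*K))*√K = (K + 8/K)*√K = √K*(K + 8/K))
(-41*37)*Z(-6) = (-41*37)*((8 + (-6)²)/√(-6)) = -1517*(-I*√6/6)*(8 + 36) = -1517*(-I*√6/6)*44 = -(-33374)*I*√6/3 = 33374*I*√6/3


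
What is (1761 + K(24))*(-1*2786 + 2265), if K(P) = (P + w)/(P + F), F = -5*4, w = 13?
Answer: -3689201/4 ≈ -9.2230e+5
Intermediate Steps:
F = -20
K(P) = (13 + P)/(-20 + P) (K(P) = (P + 13)/(P - 20) = (13 + P)/(-20 + P))
(1761 + K(24))*(-1*2786 + 2265) = (1761 + (13 + 24)/(-20 + 24))*(-1*2786 + 2265) = (1761 + 37/4)*(-2786 + 2265) = (1761 + (1/4)*37)*(-521) = (1761 + 37/4)*(-521) = (7081/4)*(-521) = -3689201/4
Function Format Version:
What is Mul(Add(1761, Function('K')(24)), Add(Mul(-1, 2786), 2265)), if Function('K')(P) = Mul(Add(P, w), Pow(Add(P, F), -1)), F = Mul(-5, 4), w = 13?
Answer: Rational(-3689201, 4) ≈ -9.2230e+5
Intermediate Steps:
F = -20
Function('K')(P) = Mul(Pow(Add(-20, P), -1), Add(13, P)) (Function('K')(P) = Mul(Add(P, 13), Pow(Add(P, -20), -1)) = Mul(Add(13, P), Pow(Add(-20, P), -1)) = Mul(Pow(Add(-20, P), -1), Add(13, P)))
Mul(Add(1761, Function('K')(24)), Add(Mul(-1, 2786), 2265)) = Mul(Add(1761, Mul(Pow(Add(-20, 24), -1), Add(13, 24))), Add(Mul(-1, 2786), 2265)) = Mul(Add(1761, Mul(Pow(4, -1), 37)), Add(-2786, 2265)) = Mul(Add(1761, Mul(Rational(1, 4), 37)), -521) = Mul(Add(1761, Rational(37, 4)), -521) = Mul(Rational(7081, 4), -521) = Rational(-3689201, 4)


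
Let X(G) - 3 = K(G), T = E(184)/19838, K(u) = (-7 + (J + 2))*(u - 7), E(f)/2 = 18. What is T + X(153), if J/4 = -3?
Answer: -24589183/9919 ≈ -2479.0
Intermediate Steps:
J = -12 (J = 4*(-3) = -12)
E(f) = 36 (E(f) = 2*18 = 36)
K(u) = 119 - 17*u (K(u) = (-7 + (-12 + 2))*(u - 7) = (-7 - 10)*(-7 + u) = -17*(-7 + u) = 119 - 17*u)
T = 18/9919 (T = 36/19838 = 36*(1/19838) = 18/9919 ≈ 0.0018147)
X(G) = 122 - 17*G (X(G) = 3 + (119 - 17*G) = 122 - 17*G)
T + X(153) = 18/9919 + (122 - 17*153) = 18/9919 + (122 - 2601) = 18/9919 - 2479 = -24589183/9919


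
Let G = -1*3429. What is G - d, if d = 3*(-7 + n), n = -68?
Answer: -3204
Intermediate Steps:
G = -3429
d = -225 (d = 3*(-7 - 68) = 3*(-75) = -225)
G - d = -3429 - 1*(-225) = -3429 + 225 = -3204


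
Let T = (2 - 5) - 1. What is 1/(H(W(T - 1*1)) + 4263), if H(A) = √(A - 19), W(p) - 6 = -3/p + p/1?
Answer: 245/1044436 - I*√435/90865932 ≈ 0.00023458 - 2.2953e-7*I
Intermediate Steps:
T = -4 (T = -3 - 1 = -4)
W(p) = 6 + p - 3/p (W(p) = 6 + (-3/p + p/1) = 6 + (-3/p + p*1) = 6 + (-3/p + p) = 6 + (p - 3/p) = 6 + p - 3/p)
H(A) = √(-19 + A)
1/(H(W(T - 1*1)) + 4263) = 1/(√(-19 + (6 + (-4 - 1*1) - 3/(-4 - 1*1))) + 4263) = 1/(√(-19 + (6 + (-4 - 1) - 3/(-4 - 1))) + 4263) = 1/(√(-19 + (6 - 5 - 3/(-5))) + 4263) = 1/(√(-19 + (6 - 5 - 3*(-⅕))) + 4263) = 1/(√(-19 + (6 - 5 + ⅗)) + 4263) = 1/(√(-19 + 8/5) + 4263) = 1/(√(-87/5) + 4263) = 1/(I*√435/5 + 4263) = 1/(4263 + I*√435/5)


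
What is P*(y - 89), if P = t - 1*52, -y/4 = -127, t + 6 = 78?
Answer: 8380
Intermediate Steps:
t = 72 (t = -6 + 78 = 72)
y = 508 (y = -4*(-127) = 508)
P = 20 (P = 72 - 1*52 = 72 - 52 = 20)
P*(y - 89) = 20*(508 - 89) = 20*419 = 8380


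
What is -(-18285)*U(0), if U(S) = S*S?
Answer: 0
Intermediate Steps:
U(S) = S²
-(-18285)*U(0) = -(-18285)*0² = -(-18285)*0 = -795*0 = 0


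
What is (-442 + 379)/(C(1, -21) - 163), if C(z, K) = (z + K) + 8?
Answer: 9/25 ≈ 0.36000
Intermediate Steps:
C(z, K) = 8 + K + z (C(z, K) = (K + z) + 8 = 8 + K + z)
(-442 + 379)/(C(1, -21) - 163) = (-442 + 379)/((8 - 21 + 1) - 163) = -63/(-12 - 163) = -63/(-175) = -63*(-1/175) = 9/25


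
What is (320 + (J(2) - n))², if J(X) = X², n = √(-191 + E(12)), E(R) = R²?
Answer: (324 - I*√47)² ≈ 1.0493e+5 - 4442.5*I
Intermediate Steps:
n = I*√47 (n = √(-191 + 12²) = √(-191 + 144) = √(-47) = I*√47 ≈ 6.8557*I)
(320 + (J(2) - n))² = (320 + (2² - I*√47))² = (320 + (4 - I*√47))² = (324 - I*√47)²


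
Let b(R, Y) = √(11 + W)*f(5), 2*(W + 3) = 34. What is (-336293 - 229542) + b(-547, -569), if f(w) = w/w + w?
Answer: -565805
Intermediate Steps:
W = 14 (W = -3 + (½)*34 = -3 + 17 = 14)
f(w) = 1 + w
b(R, Y) = 30 (b(R, Y) = √(11 + 14)*(1 + 5) = √25*6 = 5*6 = 30)
(-336293 - 229542) + b(-547, -569) = (-336293 - 229542) + 30 = -565835 + 30 = -565805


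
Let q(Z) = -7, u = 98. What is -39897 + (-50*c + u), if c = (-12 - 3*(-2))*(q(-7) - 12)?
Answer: -45499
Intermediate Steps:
c = 114 (c = (-12 - 3*(-2))*(-7 - 12) = (-12 + 6)*(-19) = -6*(-19) = 114)
-39897 + (-50*c + u) = -39897 + (-50*114 + 98) = -39897 + (-5700 + 98) = -39897 - 5602 = -45499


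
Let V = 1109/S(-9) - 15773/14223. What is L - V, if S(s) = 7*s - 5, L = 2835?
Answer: 2758755811/967164 ≈ 2852.4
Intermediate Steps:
S(s) = -5 + 7*s
V = -16845871/967164 (V = 1109/(-5 + 7*(-9)) - 15773/14223 = 1109/(-5 - 63) - 15773*1/14223 = 1109/(-68) - 15773/14223 = 1109*(-1/68) - 15773/14223 = -1109/68 - 15773/14223 = -16845871/967164 ≈ -17.418)
L - V = 2835 - 1*(-16845871/967164) = 2835 + 16845871/967164 = 2758755811/967164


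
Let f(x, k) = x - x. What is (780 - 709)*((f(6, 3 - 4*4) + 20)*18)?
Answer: 25560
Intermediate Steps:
f(x, k) = 0
(780 - 709)*((f(6, 3 - 4*4) + 20)*18) = (780 - 709)*((0 + 20)*18) = 71*(20*18) = 71*360 = 25560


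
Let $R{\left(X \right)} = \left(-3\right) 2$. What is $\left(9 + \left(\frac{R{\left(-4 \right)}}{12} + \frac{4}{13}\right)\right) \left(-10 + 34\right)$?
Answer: $\frac{2748}{13} \approx 211.38$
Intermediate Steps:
$R{\left(X \right)} = -6$
$\left(9 + \left(\frac{R{\left(-4 \right)}}{12} + \frac{4}{13}\right)\right) \left(-10 + 34\right) = \left(9 + \left(- \frac{6}{12} + \frac{4}{13}\right)\right) \left(-10 + 34\right) = \left(9 + \left(\left(-6\right) \frac{1}{12} + 4 \cdot \frac{1}{13}\right)\right) 24 = \left(9 + \left(- \frac{1}{2} + \frac{4}{13}\right)\right) 24 = \left(9 - \frac{5}{26}\right) 24 = \frac{229}{26} \cdot 24 = \frac{2748}{13}$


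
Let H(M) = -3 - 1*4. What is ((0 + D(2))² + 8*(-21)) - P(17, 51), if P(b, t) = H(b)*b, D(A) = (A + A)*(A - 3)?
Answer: -33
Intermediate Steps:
H(M) = -7 (H(M) = -3 - 4 = -7)
D(A) = 2*A*(-3 + A) (D(A) = (2*A)*(-3 + A) = 2*A*(-3 + A))
P(b, t) = -7*b
((0 + D(2))² + 8*(-21)) - P(17, 51) = ((0 + 2*2*(-3 + 2))² + 8*(-21)) - (-7)*17 = ((0 + 2*2*(-1))² - 168) - 1*(-119) = ((0 - 4)² - 168) + 119 = ((-4)² - 168) + 119 = (16 - 168) + 119 = -152 + 119 = -33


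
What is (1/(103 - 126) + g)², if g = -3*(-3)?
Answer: 42436/529 ≈ 80.219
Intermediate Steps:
g = 9
(1/(103 - 126) + g)² = (1/(103 - 126) + 9)² = (1/(-23) + 9)² = (-1/23 + 9)² = (206/23)² = 42436/529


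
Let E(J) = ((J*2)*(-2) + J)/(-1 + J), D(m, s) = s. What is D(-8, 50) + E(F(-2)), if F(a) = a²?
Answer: 46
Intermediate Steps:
E(J) = -3*J/(-1 + J) (E(J) = ((2*J)*(-2) + J)/(-1 + J) = (-4*J + J)/(-1 + J) = (-3*J)/(-1 + J) = -3*J/(-1 + J))
D(-8, 50) + E(F(-2)) = 50 - 3*(-2)²/(-1 + (-2)²) = 50 - 3*4/(-1 + 4) = 50 - 3*4/3 = 50 - 3*4*⅓ = 50 - 4 = 46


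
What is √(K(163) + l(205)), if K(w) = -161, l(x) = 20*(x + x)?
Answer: √8039 ≈ 89.661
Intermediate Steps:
l(x) = 40*x (l(x) = 20*(2*x) = 40*x)
√(K(163) + l(205)) = √(-161 + 40*205) = √(-161 + 8200) = √8039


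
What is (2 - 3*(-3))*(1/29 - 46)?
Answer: -14663/29 ≈ -505.62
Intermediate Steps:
(2 - 3*(-3))*(1/29 - 46) = (2 + 9)*(1/29 - 46) = 11*(-1333/29) = -14663/29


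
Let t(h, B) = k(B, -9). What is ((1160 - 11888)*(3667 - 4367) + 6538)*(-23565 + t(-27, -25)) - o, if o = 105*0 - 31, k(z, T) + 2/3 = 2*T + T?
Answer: -531977215271/3 ≈ -1.7733e+11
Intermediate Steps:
k(z, T) = -⅔ + 3*T (k(z, T) = -⅔ + (2*T + T) = -⅔ + 3*T)
t(h, B) = -83/3 (t(h, B) = -⅔ + 3*(-9) = -⅔ - 27 = -83/3)
o = -31 (o = 0 - 31 = -31)
((1160 - 11888)*(3667 - 4367) + 6538)*(-23565 + t(-27, -25)) - o = ((1160 - 11888)*(3667 - 4367) + 6538)*(-23565 - 83/3) - 1*(-31) = (-10728*(-700) + 6538)*(-70778/3) + 31 = (7509600 + 6538)*(-70778/3) + 31 = 7516138*(-70778/3) + 31 = -531977215364/3 + 31 = -531977215271/3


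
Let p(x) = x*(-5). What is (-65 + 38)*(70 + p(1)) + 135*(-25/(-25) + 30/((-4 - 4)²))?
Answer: -49815/32 ≈ -1556.7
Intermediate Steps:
p(x) = -5*x
(-65 + 38)*(70 + p(1)) + 135*(-25/(-25) + 30/((-4 - 4)²)) = (-65 + 38)*(70 - 5*1) + 135*(-25/(-25) + 30/((-4 - 4)²)) = -27*(70 - 5) + 135*(-25*(-1/25) + 30/((-8)²)) = -27*65 + 135*(1 + 30/64) = -1755 + 135*(1 + 30*(1/64)) = -1755 + 135*(1 + 15/32) = -1755 + 135*(47/32) = -1755 + 6345/32 = -49815/32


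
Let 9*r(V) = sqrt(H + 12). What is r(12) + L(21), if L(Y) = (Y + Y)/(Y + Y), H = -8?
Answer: 11/9 ≈ 1.2222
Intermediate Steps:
L(Y) = 1 (L(Y) = (2*Y)/((2*Y)) = (2*Y)*(1/(2*Y)) = 1)
r(V) = 2/9 (r(V) = sqrt(-8 + 12)/9 = sqrt(4)/9 = (1/9)*2 = 2/9)
r(12) + L(21) = 2/9 + 1 = 11/9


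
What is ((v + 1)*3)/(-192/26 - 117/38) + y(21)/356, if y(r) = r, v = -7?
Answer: 1091367/613388 ≈ 1.7792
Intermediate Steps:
((v + 1)*3)/(-192/26 - 117/38) + y(21)/356 = ((-7 + 1)*3)/(-192/26 - 117/38) + 21/356 = (-6*3)/(-192*1/26 - 117*1/38) + 21*(1/356) = -18/(-96/13 - 117/38) + 21/356 = -18/(-5169/494) + 21/356 = -18*(-494/5169) + 21/356 = 2964/1723 + 21/356 = 1091367/613388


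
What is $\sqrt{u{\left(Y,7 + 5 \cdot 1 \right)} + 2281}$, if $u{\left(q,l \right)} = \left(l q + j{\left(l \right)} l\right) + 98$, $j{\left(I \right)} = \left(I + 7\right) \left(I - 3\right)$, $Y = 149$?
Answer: $3 \sqrt{691} \approx 78.861$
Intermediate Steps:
$j{\left(I \right)} = \left(-3 + I\right) \left(7 + I\right)$ ($j{\left(I \right)} = \left(7 + I\right) \left(-3 + I\right) = \left(-3 + I\right) \left(7 + I\right)$)
$u{\left(q,l \right)} = 98 + l q + l \left(-21 + l^{2} + 4 l\right)$ ($u{\left(q,l \right)} = \left(l q + \left(-21 + l^{2} + 4 l\right) l\right) + 98 = \left(l q + l \left(-21 + l^{2} + 4 l\right)\right) + 98 = 98 + l q + l \left(-21 + l^{2} + 4 l\right)$)
$\sqrt{u{\left(Y,7 + 5 \cdot 1 \right)} + 2281} = \sqrt{\left(98 + \left(7 + 5 \cdot 1\right) 149 + \left(7 + 5 \cdot 1\right) \left(-21 + \left(7 + 5 \cdot 1\right)^{2} + 4 \left(7 + 5 \cdot 1\right)\right)\right) + 2281} = \sqrt{\left(98 + \left(7 + 5\right) 149 + \left(7 + 5\right) \left(-21 + \left(7 + 5\right)^{2} + 4 \left(7 + 5\right)\right)\right) + 2281} = \sqrt{\left(98 + 12 \cdot 149 + 12 \left(-21 + 12^{2} + 4 \cdot 12\right)\right) + 2281} = \sqrt{\left(98 + 1788 + 12 \left(-21 + 144 + 48\right)\right) + 2281} = \sqrt{\left(98 + 1788 + 12 \cdot 171\right) + 2281} = \sqrt{\left(98 + 1788 + 2052\right) + 2281} = \sqrt{3938 + 2281} = \sqrt{6219} = 3 \sqrt{691}$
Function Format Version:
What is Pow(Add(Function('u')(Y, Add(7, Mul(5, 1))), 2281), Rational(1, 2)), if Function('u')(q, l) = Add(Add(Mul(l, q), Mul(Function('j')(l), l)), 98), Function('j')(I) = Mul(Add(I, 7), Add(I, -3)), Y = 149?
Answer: Mul(3, Pow(691, Rational(1, 2))) ≈ 78.861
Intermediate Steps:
Function('j')(I) = Mul(Add(-3, I), Add(7, I)) (Function('j')(I) = Mul(Add(7, I), Add(-3, I)) = Mul(Add(-3, I), Add(7, I)))
Function('u')(q, l) = Add(98, Mul(l, q), Mul(l, Add(-21, Pow(l, 2), Mul(4, l)))) (Function('u')(q, l) = Add(Add(Mul(l, q), Mul(Add(-21, Pow(l, 2), Mul(4, l)), l)), 98) = Add(Add(Mul(l, q), Mul(l, Add(-21, Pow(l, 2), Mul(4, l)))), 98) = Add(98, Mul(l, q), Mul(l, Add(-21, Pow(l, 2), Mul(4, l)))))
Pow(Add(Function('u')(Y, Add(7, Mul(5, 1))), 2281), Rational(1, 2)) = Pow(Add(Add(98, Mul(Add(7, Mul(5, 1)), 149), Mul(Add(7, Mul(5, 1)), Add(-21, Pow(Add(7, Mul(5, 1)), 2), Mul(4, Add(7, Mul(5, 1)))))), 2281), Rational(1, 2)) = Pow(Add(Add(98, Mul(Add(7, 5), 149), Mul(Add(7, 5), Add(-21, Pow(Add(7, 5), 2), Mul(4, Add(7, 5))))), 2281), Rational(1, 2)) = Pow(Add(Add(98, Mul(12, 149), Mul(12, Add(-21, Pow(12, 2), Mul(4, 12)))), 2281), Rational(1, 2)) = Pow(Add(Add(98, 1788, Mul(12, Add(-21, 144, 48))), 2281), Rational(1, 2)) = Pow(Add(Add(98, 1788, Mul(12, 171)), 2281), Rational(1, 2)) = Pow(Add(Add(98, 1788, 2052), 2281), Rational(1, 2)) = Pow(Add(3938, 2281), Rational(1, 2)) = Pow(6219, Rational(1, 2)) = Mul(3, Pow(691, Rational(1, 2)))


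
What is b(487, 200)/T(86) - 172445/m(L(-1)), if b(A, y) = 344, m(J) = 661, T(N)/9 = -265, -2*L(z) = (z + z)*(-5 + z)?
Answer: -411508709/1576485 ≈ -261.03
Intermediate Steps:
L(z) = -z*(-5 + z) (L(z) = -(z + z)*(-5 + z)/2 = -2*z*(-5 + z)/2 = -z*(-5 + z))
T(N) = -2385 (T(N) = 9*(-265) = -2385)
b(487, 200)/T(86) - 172445/m(L(-1)) = 344/(-2385) - 172445/661 = 344*(-1/2385) - 172445*1/661 = -344/2385 - 172445/661 = -411508709/1576485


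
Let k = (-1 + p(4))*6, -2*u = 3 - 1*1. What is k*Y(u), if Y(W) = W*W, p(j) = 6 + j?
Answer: 54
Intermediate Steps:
u = -1 (u = -(3 - 1*1)/2 = -(3 - 1)/2 = -½*2 = -1)
Y(W) = W²
k = 54 (k = (-1 + (6 + 4))*6 = (-1 + 10)*6 = 9*6 = 54)
k*Y(u) = 54*(-1)² = 54*1 = 54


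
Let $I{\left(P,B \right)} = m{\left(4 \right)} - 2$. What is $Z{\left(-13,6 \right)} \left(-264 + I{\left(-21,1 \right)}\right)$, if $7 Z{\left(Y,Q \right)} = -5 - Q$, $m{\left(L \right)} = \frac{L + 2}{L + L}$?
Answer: $\frac{11671}{28} \approx 416.82$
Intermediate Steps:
$m{\left(L \right)} = \frac{2 + L}{2 L}$
$Z{\left(Y,Q \right)} = - \frac{5}{7} - \frac{Q}{7}$ ($Z{\left(Y,Q \right)} = \frac{-5 - Q}{7} = - \frac{5}{7} - \frac{Q}{7}$)
$I{\left(P,B \right)} = - \frac{5}{4}$ ($I{\left(P,B \right)} = \frac{2 + 4}{2 \cdot 4} - 2 = \frac{1}{2} \cdot \frac{1}{4} \cdot 6 - 2 = \frac{3}{4} - 2 = - \frac{5}{4}$)
$Z{\left(-13,6 \right)} \left(-264 + I{\left(-21,1 \right)}\right) = \left(- \frac{5}{7} - \frac{6}{7}\right) \left(-264 - \frac{5}{4}\right) = \left(- \frac{5}{7} - \frac{6}{7}\right) \left(- \frac{1061}{4}\right) = \left(- \frac{11}{7}\right) \left(- \frac{1061}{4}\right) = \frac{11671}{28}$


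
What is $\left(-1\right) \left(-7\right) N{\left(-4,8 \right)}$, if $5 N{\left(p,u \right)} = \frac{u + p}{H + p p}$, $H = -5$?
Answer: $\frac{28}{55} \approx 0.50909$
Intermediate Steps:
$N{\left(p,u \right)} = \frac{p + u}{5 \left(-5 + p^{2}\right)}$ ($N{\left(p,u \right)} = \frac{\left(u + p\right) \frac{1}{-5 + p p}}{5} = \frac{\left(p + u\right) \frac{1}{-5 + p^{2}}}{5} = \frac{\frac{1}{-5 + p^{2}} \left(p + u\right)}{5} = \frac{p + u}{5 \left(-5 + p^{2}\right)}$)
$\left(-1\right) \left(-7\right) N{\left(-4,8 \right)} = \left(-1\right) \left(-7\right) \frac{-4 + 8}{5 \left(-5 + \left(-4\right)^{2}\right)} = 7 \cdot \frac{1}{5} \frac{1}{-5 + 16} \cdot 4 = 7 \cdot \frac{1}{5} \cdot \frac{1}{11} \cdot 4 = 7 \cdot \frac{4}{55} = \frac{28}{55}$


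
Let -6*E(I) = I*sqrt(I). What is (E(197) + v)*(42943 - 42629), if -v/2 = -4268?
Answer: 2680304 - 30929*sqrt(197)/3 ≈ 2.5356e+6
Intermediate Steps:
v = 8536 (v = -2*(-4268) = 8536)
E(I) = -I**(3/2)/6 (E(I) = -I*sqrt(I)/6 = -I**(3/2)/6)
(E(197) + v)*(42943 - 42629) = (-197*sqrt(197)/6 + 8536)*(42943 - 42629) = (-197*sqrt(197)/6 + 8536)*314 = (8536 - 197*sqrt(197)/6)*314 = 2680304 - 30929*sqrt(197)/3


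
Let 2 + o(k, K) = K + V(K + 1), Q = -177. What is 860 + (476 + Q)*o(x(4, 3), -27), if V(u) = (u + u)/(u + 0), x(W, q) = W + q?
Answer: -7213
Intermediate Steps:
V(u) = 2 (V(u) = (2*u)/u = 2)
o(k, K) = K (o(k, K) = -2 + (K + 2) = -2 + (2 + K) = K)
860 + (476 + Q)*o(x(4, 3), -27) = 860 + (476 - 177)*(-27) = 860 + 299*(-27) = 860 - 8073 = -7213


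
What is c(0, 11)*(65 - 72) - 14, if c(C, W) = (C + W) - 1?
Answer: -84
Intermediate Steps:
c(C, W) = -1 + C + W
c(0, 11)*(65 - 72) - 14 = (-1 + 0 + 11)*(65 - 72) - 14 = 10*(-7) - 14 = -70 - 14 = -84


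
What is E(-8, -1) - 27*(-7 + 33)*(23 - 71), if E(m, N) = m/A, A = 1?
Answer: 33688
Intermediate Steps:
E(m, N) = m (E(m, N) = m/1 = m*1 = m)
E(-8, -1) - 27*(-7 + 33)*(23 - 71) = -8 - 27*(-7 + 33)*(23 - 71) = -8 - 702*(-48) = -8 - 27*(-1248) = -8 + 33696 = 33688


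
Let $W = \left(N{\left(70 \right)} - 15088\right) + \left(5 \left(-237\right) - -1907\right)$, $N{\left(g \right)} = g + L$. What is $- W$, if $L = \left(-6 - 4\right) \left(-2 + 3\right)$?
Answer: $14306$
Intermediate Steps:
$L = -10$ ($L = \left(-10\right) 1 = -10$)
$N{\left(g \right)} = -10 + g$ ($N{\left(g \right)} = g - 10 = -10 + g$)
$W = -14306$ ($W = \left(\left(-10 + 70\right) - 15088\right) + \left(5 \left(-237\right) - -1907\right) = \left(60 - 15088\right) + \left(-1185 + 1907\right) = -15028 + 722 = -14306$)
$- W = \left(-1\right) \left(-14306\right) = 14306$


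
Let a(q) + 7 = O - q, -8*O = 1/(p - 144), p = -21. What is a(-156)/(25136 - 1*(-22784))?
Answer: 196681/63254400 ≈ 0.0031094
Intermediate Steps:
O = 1/1320 (O = -1/(8*(-21 - 144)) = -⅛/(-165) = -⅛*(-1/165) = 1/1320 ≈ 0.00075758)
a(q) = -9239/1320 - q (a(q) = -7 + (1/1320 - q) = -9239/1320 - q)
a(-156)/(25136 - 1*(-22784)) = (-9239/1320 - 1*(-156))/(25136 - 1*(-22784)) = (-9239/1320 + 156)/(25136 + 22784) = (196681/1320)/47920 = (196681/1320)*(1/47920) = 196681/63254400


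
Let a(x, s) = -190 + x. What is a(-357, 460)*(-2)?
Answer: 1094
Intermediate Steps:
a(-357, 460)*(-2) = (-190 - 357)*(-2) = -547*(-2) = 1094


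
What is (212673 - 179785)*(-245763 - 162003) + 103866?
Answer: -13410504342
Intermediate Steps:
(212673 - 179785)*(-245763 - 162003) + 103866 = 32888*(-407766) + 103866 = -13410608208 + 103866 = -13410504342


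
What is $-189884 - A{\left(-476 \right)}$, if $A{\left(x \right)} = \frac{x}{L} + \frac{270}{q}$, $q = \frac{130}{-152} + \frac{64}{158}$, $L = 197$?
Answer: $- \frac{33596960552}{177497} \approx -1.8928 \cdot 10^{5}$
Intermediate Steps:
$q = - \frac{2703}{6004}$ ($q = 130 \left(- \frac{1}{152}\right) + 64 \cdot \frac{1}{158} = - \frac{65}{76} + \frac{32}{79} = - \frac{2703}{6004} \approx -0.4502$)
$A{\left(x \right)} = - \frac{540360}{901} + \frac{x}{197}$ ($A{\left(x \right)} = \frac{x}{197} + \frac{270}{- \frac{2703}{6004}} = x \frac{1}{197} + 270 \left(- \frac{6004}{2703}\right) = \frac{x}{197} - \frac{540360}{901} = - \frac{540360}{901} + \frac{x}{197}$)
$-189884 - A{\left(-476 \right)} = -189884 - \left(- \frac{540360}{901} + \frac{1}{197} \left(-476\right)\right) = -189884 - \left(- \frac{540360}{901} - \frac{476}{197}\right) = -189884 - - \frac{106879796}{177497} = -189884 + \frac{106879796}{177497} = - \frac{33596960552}{177497}$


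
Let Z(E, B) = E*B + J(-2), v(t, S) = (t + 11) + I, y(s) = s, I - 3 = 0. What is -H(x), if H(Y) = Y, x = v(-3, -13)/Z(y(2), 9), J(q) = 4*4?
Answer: -11/34 ≈ -0.32353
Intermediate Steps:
I = 3 (I = 3 + 0 = 3)
J(q) = 16
v(t, S) = 14 + t (v(t, S) = (t + 11) + 3 = (11 + t) + 3 = 14 + t)
Z(E, B) = 16 + B*E (Z(E, B) = E*B + 16 = B*E + 16 = 16 + B*E)
x = 11/34 (x = (14 - 3)/(16 + 9*2) = 11/(16 + 18) = 11/34 ≈ 0.32353)
-H(x) = -1*11/34 = -11/34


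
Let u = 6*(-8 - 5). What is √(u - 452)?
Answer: I*√530 ≈ 23.022*I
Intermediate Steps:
u = -78 (u = 6*(-13) = -78)
√(u - 452) = √(-78 - 452) = √(-530) = I*√530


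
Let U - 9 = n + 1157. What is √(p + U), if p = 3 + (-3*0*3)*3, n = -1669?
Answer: 10*I*√5 ≈ 22.361*I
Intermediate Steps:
p = 3 (p = 3 + (0*3)*3 = 3 + 0*3 = 3 + 0 = 3)
U = -503 (U = 9 + (-1669 + 1157) = 9 - 512 = -503)
√(p + U) = √(3 - 503) = √(-500) = 10*I*√5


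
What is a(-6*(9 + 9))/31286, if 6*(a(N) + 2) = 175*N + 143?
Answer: -18769/187716 ≈ -0.099986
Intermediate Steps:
a(N) = 131/6 + 175*N/6 (a(N) = -2 + (175*N + 143)/6 = -2 + (143 + 175*N)/6 = -2 + (143/6 + 175*N/6) = 131/6 + 175*N/6)
a(-6*(9 + 9))/31286 = (131/6 + 175*(-6*(9 + 9))/6)/31286 = (131/6 + 175*(-6*18)/6)*(1/31286) = (131/6 + (175/6)*(-108))*(1/31286) = (131/6 - 3150)*(1/31286) = -18769/6*1/31286 = -18769/187716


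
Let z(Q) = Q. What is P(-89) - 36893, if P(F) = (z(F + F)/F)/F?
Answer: -3283479/89 ≈ -36893.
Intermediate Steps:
P(F) = 2/F (P(F) = ((F + F)/F)/F = ((2*F)/F)/F = 2/F)
P(-89) - 36893 = 2/(-89) - 36893 = 2*(-1/89) - 36893 = -2/89 - 36893 = -3283479/89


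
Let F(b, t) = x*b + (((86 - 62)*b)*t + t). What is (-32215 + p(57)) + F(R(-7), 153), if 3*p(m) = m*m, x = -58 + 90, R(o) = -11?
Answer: -71723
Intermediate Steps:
x = 32
F(b, t) = t + 32*b + 24*b*t (F(b, t) = 32*b + (((86 - 62)*b)*t + t) = 32*b + ((24*b)*t + t) = 32*b + (24*b*t + t) = 32*b + (t + 24*b*t) = t + 32*b + 24*b*t)
p(m) = m²/3 (p(m) = (m*m)/3 = m²/3)
(-32215 + p(57)) + F(R(-7), 153) = (-32215 + (⅓)*57²) + (153 + 32*(-11) + 24*(-11)*153) = (-32215 + (⅓)*3249) + (153 - 352 - 40392) = (-32215 + 1083) - 40591 = -31132 - 40591 = -71723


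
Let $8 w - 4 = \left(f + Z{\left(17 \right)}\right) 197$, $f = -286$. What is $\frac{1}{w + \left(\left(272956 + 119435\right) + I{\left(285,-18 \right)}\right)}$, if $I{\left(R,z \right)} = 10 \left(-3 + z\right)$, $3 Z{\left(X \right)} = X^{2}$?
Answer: $\frac{24}{9300263} \approx 2.5806 \cdot 10^{-6}$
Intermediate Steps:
$Z{\left(X \right)} = \frac{X^{2}}{3}$
$I{\left(R,z \right)} = -30 + 10 z$
$w = - \frac{112081}{24}$ ($w = \frac{1}{2} + \frac{\left(-286 + \frac{17^{2}}{3}\right) 197}{8} = \frac{1}{2} + \frac{\left(-286 + \frac{1}{3} \cdot 289\right) 197}{8} = \frac{1}{2} + \frac{\left(-286 + \frac{289}{3}\right) 197}{8} = \frac{1}{2} + \frac{\left(- \frac{569}{3}\right) 197}{8} = \frac{1}{2} + \frac{1}{8} \left(- \frac{112093}{3}\right) = \frac{1}{2} - \frac{112093}{24} = - \frac{112081}{24} \approx -4670.0$)
$\frac{1}{w + \left(\left(272956 + 119435\right) + I{\left(285,-18 \right)}\right)} = \frac{1}{- \frac{112081}{24} + \left(\left(272956 + 119435\right) + \left(-30 + 10 \left(-18\right)\right)\right)} = \frac{1}{- \frac{112081}{24} + \left(392391 - 210\right)} = \frac{1}{- \frac{112081}{24} + 392181} = \frac{1}{\frac{9300263}{24}} = \frac{24}{9300263}$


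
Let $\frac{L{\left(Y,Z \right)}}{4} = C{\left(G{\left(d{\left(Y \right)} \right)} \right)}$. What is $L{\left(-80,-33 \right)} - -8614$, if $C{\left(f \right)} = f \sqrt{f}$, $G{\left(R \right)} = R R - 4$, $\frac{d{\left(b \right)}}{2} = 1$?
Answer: $8614$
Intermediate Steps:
$d{\left(b \right)} = 2$ ($d{\left(b \right)} = 2 \cdot 1 = 2$)
$G{\left(R \right)} = -4 + R^{2}$ ($G{\left(R \right)} = R^{2} - 4 = -4 + R^{2}$)
$C{\left(f \right)} = f^{\frac{3}{2}}$
$L{\left(Y,Z \right)} = 0$ ($L{\left(Y,Z \right)} = 4 \left(-4 + 2^{2}\right)^{\frac{3}{2}} = 4 \left(-4 + 4\right)^{\frac{3}{2}} = 4 \cdot 0^{\frac{3}{2}} = 4 \cdot 0 = 0$)
$L{\left(-80,-33 \right)} - -8614 = 0 - -8614 = 0 + 8614 = 8614$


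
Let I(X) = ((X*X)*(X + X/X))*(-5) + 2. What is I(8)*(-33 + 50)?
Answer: -48926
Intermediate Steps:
I(X) = 2 - 5*X²*(1 + X) (I(X) = (X²*(X + 1))*(-5) + 2 = (X²*(1 + X))*(-5) + 2 = -5*X²*(1 + X) + 2 = 2 - 5*X²*(1 + X))
I(8)*(-33 + 50) = (2 - 5*8² - 5*8³)*(-33 + 50) = (2 - 5*64 - 5*512)*17 = (2 - 320 - 2560)*17 = -2878*17 = -48926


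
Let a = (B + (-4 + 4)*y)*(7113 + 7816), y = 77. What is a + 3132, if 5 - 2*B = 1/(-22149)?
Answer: 896034185/22149 ≈ 40455.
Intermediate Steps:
B = 55373/22149 (B = 5/2 - ½/(-22149) = 5/2 - ½*(-1/22149) = 5/2 + 1/44298 = 55373/22149 ≈ 2.5000)
a = 826663517/22149 (a = (55373/22149 + (-4 + 4)*77)*(7113 + 7816) = (55373/22149 + 0*77)*14929 = (55373/22149 + 0)*14929 = (55373/22149)*14929 = 826663517/22149 ≈ 37323.)
a + 3132 = 826663517/22149 + 3132 = 896034185/22149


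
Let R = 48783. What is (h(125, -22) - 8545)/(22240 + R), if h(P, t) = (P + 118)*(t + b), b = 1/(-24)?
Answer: -111209/568184 ≈ -0.19573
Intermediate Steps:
b = -1/24 ≈ -0.041667
h(P, t) = (118 + P)*(-1/24 + t) (h(P, t) = (P + 118)*(t - 1/24) = (118 + P)*(-1/24 + t))
(h(125, -22) - 8545)/(22240 + R) = ((-59/12 + 118*(-22) - 1/24*125 + 125*(-22)) - 8545)/(22240 + 48783) = ((-59/12 - 2596 - 125/24 - 2750) - 8545)/71023 = (-42849/8 - 8545)*(1/71023) = -111209/8*1/71023 = -111209/568184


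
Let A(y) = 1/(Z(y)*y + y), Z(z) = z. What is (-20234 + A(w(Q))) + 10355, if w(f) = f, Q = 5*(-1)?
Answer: -197579/20 ≈ -9879.0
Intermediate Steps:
Q = -5
A(y) = 1/(y + y²) (A(y) = 1/(y*y + y) = 1/(y² + y) = 1/(y + y²))
(-20234 + A(w(Q))) + 10355 = (-20234 + 1/((-5)*(1 - 5))) + 10355 = (-20234 - ⅕/(-4)) + 10355 = (-20234 - ⅕*(-¼)) + 10355 = (-20234 + 1/20) + 10355 = -404679/20 + 10355 = -197579/20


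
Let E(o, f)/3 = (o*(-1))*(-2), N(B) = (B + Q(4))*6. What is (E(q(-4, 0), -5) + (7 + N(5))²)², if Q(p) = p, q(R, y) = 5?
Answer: 14070001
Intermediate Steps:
N(B) = 24 + 6*B (N(B) = (B + 4)*6 = (4 + B)*6 = 24 + 6*B)
E(o, f) = 6*o (E(o, f) = 3*((o*(-1))*(-2)) = 3*(-o*(-2)) = 3*(2*o) = 6*o)
(E(q(-4, 0), -5) + (7 + N(5))²)² = (6*5 + (7 + (24 + 6*5))²)² = (30 + (7 + (24 + 30))²)² = (30 + (7 + 54)²)² = (30 + 61²)² = (30 + 3721)² = 3751² = 14070001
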